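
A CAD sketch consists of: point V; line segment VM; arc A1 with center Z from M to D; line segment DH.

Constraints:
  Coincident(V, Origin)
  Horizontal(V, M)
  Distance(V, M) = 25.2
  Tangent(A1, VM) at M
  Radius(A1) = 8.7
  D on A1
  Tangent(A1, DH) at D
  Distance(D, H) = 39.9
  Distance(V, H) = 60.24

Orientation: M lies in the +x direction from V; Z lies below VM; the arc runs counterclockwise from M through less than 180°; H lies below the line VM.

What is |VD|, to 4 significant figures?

21.73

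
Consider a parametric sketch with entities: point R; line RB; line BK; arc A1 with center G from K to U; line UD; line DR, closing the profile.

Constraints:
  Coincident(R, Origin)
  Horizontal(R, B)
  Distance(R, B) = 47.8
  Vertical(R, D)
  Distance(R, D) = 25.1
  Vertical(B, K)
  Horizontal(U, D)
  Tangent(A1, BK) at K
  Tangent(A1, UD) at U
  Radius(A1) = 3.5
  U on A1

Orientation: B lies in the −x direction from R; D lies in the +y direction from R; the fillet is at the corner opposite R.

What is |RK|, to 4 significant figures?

52.45

The virtual corner opposite R is at (-47.80, 25.10). Since A1 is tangent to BK there, GK ⟂ BK and tangency of A1 to UD means the radius GU is perpendicular to UD, with radius 3.5, so the center G sits 3.5 in from both sides at G = (-44.30, 21.60). That places the tangent points at K = (-47.80, 21.60) on BK and U = (-44.30, 25.10) on UD. Then |RK| = |K − R| = 52.45.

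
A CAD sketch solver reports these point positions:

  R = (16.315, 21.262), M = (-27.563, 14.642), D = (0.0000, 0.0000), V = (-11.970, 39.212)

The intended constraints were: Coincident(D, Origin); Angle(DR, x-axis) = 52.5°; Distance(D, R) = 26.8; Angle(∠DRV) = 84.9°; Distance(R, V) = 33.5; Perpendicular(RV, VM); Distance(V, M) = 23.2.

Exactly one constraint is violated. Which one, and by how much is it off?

Distance(V, M) = 23.2 — off by 5.90.

D = (0.00, 0.00) ✓; DR at 52.50° ✓; |DR| = 26.80 ✓; ∠DRV = 84.90° ✓; |RV| = 33.50 ✓; ∠(RV, VM) = 90.00° ✓; |VM| = 29.10 ✗.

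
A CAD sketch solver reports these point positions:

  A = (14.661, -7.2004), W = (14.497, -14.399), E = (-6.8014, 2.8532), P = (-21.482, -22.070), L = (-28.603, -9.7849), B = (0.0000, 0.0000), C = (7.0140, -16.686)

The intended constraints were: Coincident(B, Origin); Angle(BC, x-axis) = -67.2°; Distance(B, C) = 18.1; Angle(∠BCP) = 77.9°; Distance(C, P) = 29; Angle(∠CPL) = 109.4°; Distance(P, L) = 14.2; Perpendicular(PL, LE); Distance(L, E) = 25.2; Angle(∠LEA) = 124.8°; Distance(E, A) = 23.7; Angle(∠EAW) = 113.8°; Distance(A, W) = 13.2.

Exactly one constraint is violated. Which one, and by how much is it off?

Distance(A, W) = 13.2 — off by 6.00.

B = (0.00, 0.00) ✓; BC at -67.20° ✓; |BC| = 18.10 ✓; ∠BCP = 77.90° ✓; |CP| = 29.00 ✓; ∠CPL = 109.4° ✓; |PL| = 14.20 ✓; ∠(PL, LE) = 90.00° ✓; |LE| = 25.20 ✓; ∠LEA = 124.8° ✓; |EA| = 23.70 ✓; ∠EAW = 113.8° ✓; |AW| = 7.200 ✗.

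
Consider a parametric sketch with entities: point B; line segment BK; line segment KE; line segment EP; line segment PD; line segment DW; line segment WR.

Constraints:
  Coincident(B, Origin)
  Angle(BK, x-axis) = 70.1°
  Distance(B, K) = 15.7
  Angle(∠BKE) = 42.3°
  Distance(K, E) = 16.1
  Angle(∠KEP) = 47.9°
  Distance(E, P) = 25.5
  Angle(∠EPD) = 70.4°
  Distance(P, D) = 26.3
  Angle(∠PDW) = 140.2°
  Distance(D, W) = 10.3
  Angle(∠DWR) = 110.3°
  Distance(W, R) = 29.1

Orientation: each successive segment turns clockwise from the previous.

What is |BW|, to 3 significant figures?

33.9

∠EPD = 70.4° gives PD at 50.7° from the x-axis; with |PD| = 26.3, D = (4.13, 28.8). ∠PDW = 140.2° gives DW at 10.9° from the x-axis; with |DW| = 10.3, W = (14.2, 30.8). Then |BW| = |W − B| = 33.9.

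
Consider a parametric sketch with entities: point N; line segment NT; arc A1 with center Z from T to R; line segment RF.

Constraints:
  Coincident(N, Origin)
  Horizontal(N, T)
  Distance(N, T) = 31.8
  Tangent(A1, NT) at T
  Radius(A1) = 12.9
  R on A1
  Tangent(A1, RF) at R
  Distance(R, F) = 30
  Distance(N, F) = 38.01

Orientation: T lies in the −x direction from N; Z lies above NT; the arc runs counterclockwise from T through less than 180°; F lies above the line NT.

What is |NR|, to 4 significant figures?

21.43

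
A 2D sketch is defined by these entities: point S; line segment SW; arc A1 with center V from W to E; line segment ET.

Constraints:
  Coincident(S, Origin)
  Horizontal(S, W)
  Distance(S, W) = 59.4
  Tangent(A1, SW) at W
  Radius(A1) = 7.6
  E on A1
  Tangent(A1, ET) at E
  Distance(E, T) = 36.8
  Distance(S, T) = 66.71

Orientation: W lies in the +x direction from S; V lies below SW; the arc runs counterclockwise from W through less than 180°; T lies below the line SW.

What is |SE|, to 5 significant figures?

52.313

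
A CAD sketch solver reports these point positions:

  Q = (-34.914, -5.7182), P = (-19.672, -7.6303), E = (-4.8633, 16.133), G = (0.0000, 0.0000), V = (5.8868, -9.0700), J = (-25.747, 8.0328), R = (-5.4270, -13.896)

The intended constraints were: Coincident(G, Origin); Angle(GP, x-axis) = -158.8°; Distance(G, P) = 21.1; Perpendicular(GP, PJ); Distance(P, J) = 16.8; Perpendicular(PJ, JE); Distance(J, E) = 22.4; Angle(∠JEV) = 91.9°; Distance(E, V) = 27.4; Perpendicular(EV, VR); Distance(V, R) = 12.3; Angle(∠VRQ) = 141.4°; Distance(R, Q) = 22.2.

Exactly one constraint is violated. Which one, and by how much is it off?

Distance(R, Q) = 22.2 — off by 8.40.

G = (0.00, 0.00) ✓; GP at -158.8° ✓; |GP| = 21.10 ✓; ∠(GP, PJ) = 90.00° ✓; |PJ| = 16.80 ✓; ∠(PJ, JE) = 90.00° ✓; |JE| = 22.40 ✓; ∠JEV = 91.90° ✓; |EV| = 27.40 ✓; ∠(EV, VR) = 90.00° ✓; |VR| = 12.30 ✓; ∠VRQ = 141.4° ✓; |RQ| = 30.60 ✗.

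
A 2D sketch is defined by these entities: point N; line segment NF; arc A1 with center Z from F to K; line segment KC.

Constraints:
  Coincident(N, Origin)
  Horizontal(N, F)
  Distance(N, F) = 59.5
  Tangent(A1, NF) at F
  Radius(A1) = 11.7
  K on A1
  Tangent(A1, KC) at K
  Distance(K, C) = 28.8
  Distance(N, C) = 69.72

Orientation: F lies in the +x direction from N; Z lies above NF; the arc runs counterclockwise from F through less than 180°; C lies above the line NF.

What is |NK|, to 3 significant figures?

71.8

Checks: N = (0.00, 0.00) ✓; |ZK| = 11.70 ✓; ∠(ZK, KC) = 90.00° ✓; |KC| = 28.80 ✓; |NC| = 69.72 ✓.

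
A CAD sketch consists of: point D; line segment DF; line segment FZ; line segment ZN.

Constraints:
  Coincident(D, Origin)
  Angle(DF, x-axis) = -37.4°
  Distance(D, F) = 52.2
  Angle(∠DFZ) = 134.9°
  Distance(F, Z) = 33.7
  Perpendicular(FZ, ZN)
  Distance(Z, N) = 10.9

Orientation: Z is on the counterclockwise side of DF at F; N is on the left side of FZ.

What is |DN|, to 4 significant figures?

75.21

D is at the origin; DF runs at -37.4° with length 52.2, so F = 52.2·(cos -37.4°, sin -37.4°) = (41.47, -31.71). ∠DFZ = 134.9°, so FZ runs at -37.4° + (180° − 134.9°) = 7.700° from the x-axis; with |FZ| = 33.7, Z = F + 33.7·(cos 7.700°, sin 7.700°) = (74.86, -27.19). FZ is perpendicular to ZN; with |ZN| = 10.9 on the left of FZ, N = Z + 10.9·(-0.1340, 0.9910) = (73.40, -16.39). Then |DN| = |N − D| = 75.21.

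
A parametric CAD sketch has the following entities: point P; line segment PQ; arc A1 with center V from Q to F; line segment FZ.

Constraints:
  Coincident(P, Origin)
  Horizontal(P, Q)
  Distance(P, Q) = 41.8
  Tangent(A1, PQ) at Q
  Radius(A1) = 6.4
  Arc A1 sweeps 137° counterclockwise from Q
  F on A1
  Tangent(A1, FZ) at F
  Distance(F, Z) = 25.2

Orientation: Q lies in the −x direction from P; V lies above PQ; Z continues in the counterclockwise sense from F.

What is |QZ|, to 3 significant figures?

31.6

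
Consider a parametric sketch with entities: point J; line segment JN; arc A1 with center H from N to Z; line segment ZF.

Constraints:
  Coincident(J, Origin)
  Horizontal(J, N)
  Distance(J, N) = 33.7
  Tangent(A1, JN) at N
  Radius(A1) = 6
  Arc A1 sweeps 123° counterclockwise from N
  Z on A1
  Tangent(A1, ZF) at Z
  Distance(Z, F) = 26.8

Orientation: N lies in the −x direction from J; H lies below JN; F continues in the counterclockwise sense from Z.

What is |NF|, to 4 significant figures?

33.15

On A1, N sits at bearing 90° from H; a 123° counterclockwise sweep puts Z at bearing 213°, so Z = H + 6.0·(cos 213°, sin 213°) = (-38.73, -9.268). A1 meets ZF tangentially, so HZ is at right angles to ZF, so ZF runs along (−sin 213°, cos 213°); with |ZF| = 26.8, F = (-24.14, -31.74). Then |NF| = |F − N| = 33.15.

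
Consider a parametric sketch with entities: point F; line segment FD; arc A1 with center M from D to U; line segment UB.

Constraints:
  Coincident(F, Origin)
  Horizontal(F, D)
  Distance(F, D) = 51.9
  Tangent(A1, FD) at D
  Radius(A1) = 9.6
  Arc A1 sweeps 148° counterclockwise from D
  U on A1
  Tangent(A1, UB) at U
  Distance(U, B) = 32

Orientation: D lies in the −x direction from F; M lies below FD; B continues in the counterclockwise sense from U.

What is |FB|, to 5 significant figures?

45.771

F is at the origin; FD is horizontal with |FD| = 51.9 and D on the −x side, so D = (-51.900, 0.0000). The tangent condition forces MD to be normal to FD, so M = D + (0, -9.6) = (-51.900, -9.6000). On A1, D sits at bearing 90° from M; a 148° counterclockwise sweep puts U at bearing 238°, so U = M + 9.6·(cos 238°, sin 238°) = (-56.987, -17.741). Tangency of A1 to UB means the radius MU is perpendicular to UB, so UB runs along (−sin 238°, cos 238°); with |UB| = 32.0, B = (-29.850, -34.699). Then |FB| = |B − F| = 45.771.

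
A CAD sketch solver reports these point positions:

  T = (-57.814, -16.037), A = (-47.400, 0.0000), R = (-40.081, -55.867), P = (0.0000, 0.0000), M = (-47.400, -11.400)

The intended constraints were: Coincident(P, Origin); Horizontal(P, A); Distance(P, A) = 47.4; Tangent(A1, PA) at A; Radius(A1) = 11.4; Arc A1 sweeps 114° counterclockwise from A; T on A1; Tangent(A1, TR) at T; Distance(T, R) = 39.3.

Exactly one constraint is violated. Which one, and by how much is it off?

Distance(T, R) = 39.3 — off by 4.30.

P = (0.00, 0.00) ✓; P.y = 0.00, A.y = 0.00 ✓; |PA| = 47.40 ✓; ∠(MA, AP) = 90.00° ✓; |MA| = 11.40 ✓; bearing(M→T) − bearing(M→A) = 114.0° ✓; |MT| = 11.40 ✓; ∠(MT, TR) = 90.00° ✓; |TR| = 43.60 ✗.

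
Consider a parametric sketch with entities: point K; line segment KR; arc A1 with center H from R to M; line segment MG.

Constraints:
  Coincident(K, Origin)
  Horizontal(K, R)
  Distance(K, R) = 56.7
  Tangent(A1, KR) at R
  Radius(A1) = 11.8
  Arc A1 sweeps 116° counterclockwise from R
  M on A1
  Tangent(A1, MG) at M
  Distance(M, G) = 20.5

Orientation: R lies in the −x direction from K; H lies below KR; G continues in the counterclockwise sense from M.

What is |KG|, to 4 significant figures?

68.22

K is at the origin; K and R share the same y with |KR| = 56.7 and R on the −x side, so R = (-56.70, 0.000). Since A1 is tangent to KR there, HR ⟂ KR, so H = R + (0, -11.8) = (-56.70, -11.80). On A1, R sits at bearing 90° from H; a 116° counterclockwise sweep puts M at bearing 206°, so M = H + 11.8·(cos 206°, sin 206°) = (-67.31, -16.97). The tangent condition forces HM to be normal to MG, so MG runs along (−sin 206°, cos 206°); with |MG| = 20.5, G = (-58.32, -35.40). Then |KG| = |G − K| = 68.22.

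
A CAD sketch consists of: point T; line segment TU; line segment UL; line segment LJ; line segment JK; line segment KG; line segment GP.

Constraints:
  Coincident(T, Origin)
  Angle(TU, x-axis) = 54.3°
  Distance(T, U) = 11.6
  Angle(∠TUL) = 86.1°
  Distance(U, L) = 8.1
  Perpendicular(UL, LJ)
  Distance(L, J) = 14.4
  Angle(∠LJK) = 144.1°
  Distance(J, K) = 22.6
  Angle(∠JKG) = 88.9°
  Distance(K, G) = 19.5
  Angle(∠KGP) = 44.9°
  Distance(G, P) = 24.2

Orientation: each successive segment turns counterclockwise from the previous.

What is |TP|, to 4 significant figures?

6.550

T is at the origin; TU runs at 54.3° with length 11.6, so U = (6.769, 9.420). ∠TUL = 86.1° gives UL at 148.2° from the x-axis; with |UL| = 8.1, L = (-0.1151, 13.69). UL is perpendicular to LJ, so LJ runs at -121.8°; with |LJ| = 14.4, J = (-7.703, 1.450). ∠LJK = 144.1° gives JK at -85.90° from the x-axis; with |JK| = 22.6, K = (-6.087, -21.09). ∠JKG = 88.9° gives KG at 5.200° from the x-axis; with |KG| = 19.5, G = (13.33, -19.32). ∠KGP = 44.9° gives GP at 140.3° from the x-axis; with |GP| = 24.2, P = (-5.287, -3.867). Then |TP| = |P − T| = 6.550.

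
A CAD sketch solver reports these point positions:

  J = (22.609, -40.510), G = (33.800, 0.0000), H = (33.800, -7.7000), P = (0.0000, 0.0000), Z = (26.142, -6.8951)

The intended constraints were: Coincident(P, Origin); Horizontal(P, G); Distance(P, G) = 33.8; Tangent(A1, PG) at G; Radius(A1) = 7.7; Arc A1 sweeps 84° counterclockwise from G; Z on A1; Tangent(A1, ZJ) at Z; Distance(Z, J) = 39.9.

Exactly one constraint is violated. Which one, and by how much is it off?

Distance(Z, J) = 39.9 — off by 6.10.

P = (0.00, 0.00) ✓; P.y = 0.00, G.y = 0.00 ✓; |PG| = 33.80 ✓; ∠(HG, GP) = 90.00° ✓; |HG| = 7.700 ✓; bearing(H→Z) − bearing(H→G) = 84.00° ✓; |HZ| = 7.700 ✓; ∠(HZ, ZJ) = 90.00° ✓; |ZJ| = 33.80 ✗.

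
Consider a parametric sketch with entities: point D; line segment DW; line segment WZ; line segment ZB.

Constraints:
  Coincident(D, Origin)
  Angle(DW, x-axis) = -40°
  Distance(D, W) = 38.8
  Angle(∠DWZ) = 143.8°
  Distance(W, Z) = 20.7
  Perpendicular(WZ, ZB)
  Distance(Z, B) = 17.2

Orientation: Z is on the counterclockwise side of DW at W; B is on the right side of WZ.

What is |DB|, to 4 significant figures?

65.68

D is at the origin; DW runs at -40.0° with length 38.8, so W = 38.8·(cos -40.0°, sin -40.0°) = (29.72, -24.94). ∠DWZ = 143.8°, so WZ runs at -40.0° + (180° − 143.8°) = -3.800° from the x-axis; with |WZ| = 20.7, Z = W + 20.7·(cos -3.800°, sin -3.800°) = (50.38, -26.31). WZ ⟂ ZB; with |ZB| = 17.2 on the right of WZ, B = Z + 17.2·(-0.06627, -0.9978) = (49.24, -43.47). Then |DB| = |B − D| = 65.68.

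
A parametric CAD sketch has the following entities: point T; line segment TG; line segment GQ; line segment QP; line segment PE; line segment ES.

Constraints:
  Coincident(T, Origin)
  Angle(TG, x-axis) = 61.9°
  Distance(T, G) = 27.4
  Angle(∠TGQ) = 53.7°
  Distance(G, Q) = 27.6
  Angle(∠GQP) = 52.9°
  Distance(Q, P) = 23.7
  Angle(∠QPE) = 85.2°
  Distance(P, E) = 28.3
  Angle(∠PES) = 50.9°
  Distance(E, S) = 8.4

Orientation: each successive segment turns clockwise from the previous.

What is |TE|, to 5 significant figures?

32.597

T is at the origin; TG runs at 61.9° with length 27.4, so G = (12.906, 24.170). ∠TGQ = 53.7° gives GQ at -64.400° from the x-axis; with |GQ| = 27.6, Q = (24.831, -0.72030). ∠GQP = 52.9° gives QP at 168.50° from the x-axis; with |QP| = 23.7, P = (1.6071, 4.0047). ∠QPE = 85.2° gives PE at 73.700° from the x-axis; with |PE| = 28.3, E = (9.5499, 31.167). Then |TE| = |E − T| = 32.597.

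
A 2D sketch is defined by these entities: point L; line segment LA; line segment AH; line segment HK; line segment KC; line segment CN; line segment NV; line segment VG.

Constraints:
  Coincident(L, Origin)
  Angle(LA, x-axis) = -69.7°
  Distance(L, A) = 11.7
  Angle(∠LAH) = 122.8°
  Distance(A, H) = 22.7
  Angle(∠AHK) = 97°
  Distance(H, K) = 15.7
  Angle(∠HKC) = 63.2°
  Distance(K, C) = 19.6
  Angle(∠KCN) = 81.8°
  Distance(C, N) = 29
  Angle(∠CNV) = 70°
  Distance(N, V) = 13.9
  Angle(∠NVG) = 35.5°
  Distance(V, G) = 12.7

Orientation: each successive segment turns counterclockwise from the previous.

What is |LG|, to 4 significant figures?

29.80

L is at the origin; LA runs at -69.7° with length 11.7, so A = (4.059, -10.97). ∠LAH = 122.8° gives AH at -12.50° from the x-axis; with |AH| = 22.7, H = (26.22, -15.89). ∠AHK = 97.0° gives HK at 70.50° from the x-axis; with |HK| = 15.7, K = (31.46, -1.087). ∠HKC = 63.2° gives KC at -172.7° from the x-axis; with |KC| = 19.6, C = (12.02, -3.577). ∠KCN = 81.8° gives CN at -74.50° from the x-axis; with |CN| = 29.0, N = (19.77, -31.52). ∠CNV = 70.0° gives NV at 35.50° from the x-axis; with |NV| = 13.9, V = (31.09, -23.45). ∠NVG = 35.5° gives VG at -180.0° from the x-axis; with |VG| = 12.7, G = (18.39, -23.45). Then |LG| = |G − L| = 29.80.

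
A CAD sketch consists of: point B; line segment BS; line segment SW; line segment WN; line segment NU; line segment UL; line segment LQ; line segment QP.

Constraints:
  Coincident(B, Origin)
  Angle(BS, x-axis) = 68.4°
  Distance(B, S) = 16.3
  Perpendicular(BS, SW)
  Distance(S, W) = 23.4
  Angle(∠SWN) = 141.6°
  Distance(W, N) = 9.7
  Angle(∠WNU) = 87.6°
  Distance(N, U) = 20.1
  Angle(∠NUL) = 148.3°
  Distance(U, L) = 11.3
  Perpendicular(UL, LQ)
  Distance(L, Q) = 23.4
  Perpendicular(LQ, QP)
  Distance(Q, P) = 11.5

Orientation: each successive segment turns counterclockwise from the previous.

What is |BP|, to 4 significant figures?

20.63

B is at the origin; BS runs at 68.4° with length 16.3, so S = (6.000, 15.16). BS ⟂ SW, so SW runs at 158.4°; with |SW| = 23.4, W = (-15.76, 23.77). ∠SWN = 141.6° gives WN at -163.2° from the x-axis; with |WN| = 9.7, N = (-25.04, 20.97). ∠WNU = 87.6° gives NU at -70.80° from the x-axis; with |NU| = 20.1, U = (-18.43, 1.984). ∠NUL = 148.3° gives UL at -39.10° from the x-axis; with |UL| = 11.3, L = (-9.663, -5.143). The perpendicularity gives LQ at right angles to UL, so LQ runs at 50.90°; with |LQ| = 23.4, Q = (5.095, 13.02). LQ ⟂ QP, so QP runs at 140.9°; with |QP| = 11.5, P = (-3.830, 20.27). Then |BP| = |P − B| = 20.63.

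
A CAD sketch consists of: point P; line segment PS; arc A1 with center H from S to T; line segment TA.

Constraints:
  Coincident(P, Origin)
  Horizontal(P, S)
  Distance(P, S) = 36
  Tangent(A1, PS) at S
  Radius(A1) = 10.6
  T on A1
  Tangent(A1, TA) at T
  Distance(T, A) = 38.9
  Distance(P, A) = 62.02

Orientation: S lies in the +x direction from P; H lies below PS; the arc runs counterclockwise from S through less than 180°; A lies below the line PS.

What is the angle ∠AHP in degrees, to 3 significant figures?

106°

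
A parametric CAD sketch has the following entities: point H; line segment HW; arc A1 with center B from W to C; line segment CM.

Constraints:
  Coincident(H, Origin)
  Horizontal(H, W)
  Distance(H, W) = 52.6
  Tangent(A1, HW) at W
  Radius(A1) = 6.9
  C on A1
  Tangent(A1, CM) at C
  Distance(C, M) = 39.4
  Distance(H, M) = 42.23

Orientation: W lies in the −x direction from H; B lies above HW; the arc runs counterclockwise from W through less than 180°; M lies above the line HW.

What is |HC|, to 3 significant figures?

47.1

H is at the origin; HW is horizontal with |HW| = 52.6 and W on the −x side, so W = (-52.6, 0.00). Tangency of A1 to HW means the radius BW is perpendicular to HW, so B = W + (0, 6.9) = (-52.6, 6.90). Since BC ⟂ CM (tangency), |BM| = √(6.9² + 39.4²) = 40.0 regardless of where C sits on A1. So M lies on both circle(H, 42.23) and circle(B, 40.0); the above-HW intersection is M = (-23.9, 34.8). C is the foot of the tangent from M: C = (-47.0, 2.86).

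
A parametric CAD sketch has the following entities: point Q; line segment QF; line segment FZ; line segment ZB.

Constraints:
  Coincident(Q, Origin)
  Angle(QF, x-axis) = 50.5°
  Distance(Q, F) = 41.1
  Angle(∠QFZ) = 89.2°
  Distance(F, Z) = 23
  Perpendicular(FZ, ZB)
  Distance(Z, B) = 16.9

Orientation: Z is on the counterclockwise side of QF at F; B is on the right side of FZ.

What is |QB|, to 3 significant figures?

62.2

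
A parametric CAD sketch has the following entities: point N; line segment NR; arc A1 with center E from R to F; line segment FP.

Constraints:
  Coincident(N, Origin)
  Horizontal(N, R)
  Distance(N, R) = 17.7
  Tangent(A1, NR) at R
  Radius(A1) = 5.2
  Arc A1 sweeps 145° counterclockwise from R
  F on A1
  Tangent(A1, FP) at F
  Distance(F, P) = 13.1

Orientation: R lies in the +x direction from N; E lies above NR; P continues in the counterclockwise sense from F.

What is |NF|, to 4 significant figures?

22.74

N is at the origin; NR is horizontal with |NR| = 17.7 and R on the +x side, so R = (17.70, 0.000). The tangent condition forces ER to be normal to NR, so E = R + (0, 5.2) = (17.70, 5.200). On A1, R sits at bearing -90° from E; a 145° counterclockwise sweep puts F at bearing 55°, so F = E + 5.2·(cos 55°, sin 55°) = (20.68, 9.460). Then |NF| = |F − N| = 22.74.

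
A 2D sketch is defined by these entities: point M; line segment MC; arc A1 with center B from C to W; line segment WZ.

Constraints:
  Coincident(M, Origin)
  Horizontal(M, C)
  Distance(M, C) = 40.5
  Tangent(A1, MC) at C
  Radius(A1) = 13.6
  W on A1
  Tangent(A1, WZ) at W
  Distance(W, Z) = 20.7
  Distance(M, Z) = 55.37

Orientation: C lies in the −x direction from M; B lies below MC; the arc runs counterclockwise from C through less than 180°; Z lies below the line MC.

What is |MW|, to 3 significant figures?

55.9

M is at the origin; MC is horizontal with |MC| = 40.5 and C on the −x side, so C = (-40.5, 0.00). A1 meets MC tangentially, so BC is at right angles to MC, so B = C + (0, -13.6) = (-40.5, -13.6). Since BW ⟂ WZ (tangency), |BZ| = √(13.6² + 20.7²) = 24.8 regardless of where W sits on A1. So Z lies on both circle(M, 55.37) and circle(B, 24.8); the below-MC intersection is Z = (-39.9, -38.4). W is the foot of the tangent from Z: W = (-51.7, -21.3).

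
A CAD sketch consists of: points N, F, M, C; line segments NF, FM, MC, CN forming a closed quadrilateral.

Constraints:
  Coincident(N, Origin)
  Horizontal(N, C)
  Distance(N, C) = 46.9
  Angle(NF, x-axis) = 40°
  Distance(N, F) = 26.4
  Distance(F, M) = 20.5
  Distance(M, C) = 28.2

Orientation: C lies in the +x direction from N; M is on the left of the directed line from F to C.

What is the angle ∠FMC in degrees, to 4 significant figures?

79.24°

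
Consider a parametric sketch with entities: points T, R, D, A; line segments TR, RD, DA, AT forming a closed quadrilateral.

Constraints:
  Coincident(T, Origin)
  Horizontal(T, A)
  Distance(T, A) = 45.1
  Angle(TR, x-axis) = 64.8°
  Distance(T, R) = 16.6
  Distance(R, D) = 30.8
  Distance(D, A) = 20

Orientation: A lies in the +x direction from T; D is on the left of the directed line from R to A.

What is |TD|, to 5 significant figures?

41.991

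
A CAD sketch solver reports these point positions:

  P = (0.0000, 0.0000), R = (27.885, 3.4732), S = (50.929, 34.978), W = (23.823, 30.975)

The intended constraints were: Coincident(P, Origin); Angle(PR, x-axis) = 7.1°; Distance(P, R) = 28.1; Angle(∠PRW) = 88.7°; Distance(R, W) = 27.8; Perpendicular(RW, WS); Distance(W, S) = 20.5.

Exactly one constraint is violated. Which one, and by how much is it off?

Distance(W, S) = 20.5 — off by 6.90.

P = (0.00, 0.00) ✓; PR at 7.100° ✓; |PR| = 28.10 ✓; ∠PRW = 88.70° ✓; |RW| = 27.80 ✓; ∠(RW, WS) = 90.00° ✓; |WS| = 27.40 ✗.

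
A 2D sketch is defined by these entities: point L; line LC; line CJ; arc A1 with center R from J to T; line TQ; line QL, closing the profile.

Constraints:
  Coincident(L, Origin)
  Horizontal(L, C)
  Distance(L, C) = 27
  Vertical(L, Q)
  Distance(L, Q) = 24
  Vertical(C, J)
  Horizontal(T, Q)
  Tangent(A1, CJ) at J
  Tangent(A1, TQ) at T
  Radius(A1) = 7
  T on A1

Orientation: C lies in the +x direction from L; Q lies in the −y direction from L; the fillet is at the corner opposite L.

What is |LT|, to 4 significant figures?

31.24

The virtual corner opposite L is at (27.00, -24.00). Tangency of A1 to CJ means the radius RJ is perpendicular to CJ and the tangent condition forces RT to be normal to TQ, with radius 7.0, so the center R sits 7.0 in from both sides at R = (20.00, -17.00). That places the tangent points at J = (27.00, -17.00) on CJ and T = (20.00, -24.00) on TQ. Then |LT| = |T − L| = 31.24.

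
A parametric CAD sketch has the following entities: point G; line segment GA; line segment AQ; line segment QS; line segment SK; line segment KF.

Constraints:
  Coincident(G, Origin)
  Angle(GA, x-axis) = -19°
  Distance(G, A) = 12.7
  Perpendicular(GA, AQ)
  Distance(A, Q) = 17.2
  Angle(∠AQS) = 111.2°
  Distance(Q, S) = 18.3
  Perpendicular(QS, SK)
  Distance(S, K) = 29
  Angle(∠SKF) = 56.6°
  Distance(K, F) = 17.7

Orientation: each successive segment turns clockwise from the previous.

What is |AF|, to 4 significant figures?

10.26

G is at the origin; GA runs at -19.0° with length 12.7, so A = (12.01, -4.135). GA is perpendicular to AQ, so AQ runs at -109.0°; with |AQ| = 17.2, Q = (6.408, -20.40). ∠AQS = 111.2° gives QS at -177.8° from the x-axis; with |QS| = 18.3, S = (-11.88, -21.10). The perpendicularity gives SK at right angles to QS, so SK runs at 92.20°; with |SK| = 29.0, K = (-12.99, 7.878). ∠SKF = 56.6° gives KF at -31.20° from the x-axis; with |KF| = 17.7, F = (2.149, -1.291). Then |AF| = |F − A| = 10.26.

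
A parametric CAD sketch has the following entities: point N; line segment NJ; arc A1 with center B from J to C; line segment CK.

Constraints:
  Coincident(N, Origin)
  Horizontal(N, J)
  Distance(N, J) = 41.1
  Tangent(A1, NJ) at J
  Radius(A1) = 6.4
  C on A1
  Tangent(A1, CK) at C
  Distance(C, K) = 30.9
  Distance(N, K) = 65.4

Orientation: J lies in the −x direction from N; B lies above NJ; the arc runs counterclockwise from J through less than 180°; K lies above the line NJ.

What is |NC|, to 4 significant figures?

37.61

N is at the origin; NJ is horizontal with |NJ| = 41.1 and J on the −x side, so J = (-41.10, 0.000). Tangency of A1 to NJ means the radius BJ is perpendicular to NJ, so B = J + (0, 6.4) = (-41.10, 6.400). Since BC ⟂ CK (tangency), |BK| = √(6.4² + 30.9²) = 31.56 regardless of where C sits on A1. So K lies on both circle(N, 65.4) and circle(B, 31.56); the above-NJ intersection is K = (-55.61, 34.42). C is the foot of the tangent from K: C = (-36.13, 10.43).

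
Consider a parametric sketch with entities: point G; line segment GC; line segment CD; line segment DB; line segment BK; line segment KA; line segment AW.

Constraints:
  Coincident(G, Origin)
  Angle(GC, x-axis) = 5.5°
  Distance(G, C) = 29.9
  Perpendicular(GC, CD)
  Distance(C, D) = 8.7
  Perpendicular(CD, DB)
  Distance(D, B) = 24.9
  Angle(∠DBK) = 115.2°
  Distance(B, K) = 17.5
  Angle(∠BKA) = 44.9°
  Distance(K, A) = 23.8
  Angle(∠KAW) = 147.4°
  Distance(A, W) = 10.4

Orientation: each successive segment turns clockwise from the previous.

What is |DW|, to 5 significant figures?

3.6777

G is at the origin; GC runs at 5.5° with length 29.9, so C = (29.762, 2.8658). GC is perpendicular to CD, so CD runs at -84.500°; with |CD| = 8.7, D = (30.596, -5.7942). The perpendicularity gives DB at right angles to CD, so DB runs at -174.50°; with |DB| = 24.9, B = (5.8108, -8.1807). ∠DBK = 115.2° gives BK at 120.70° from the x-axis; with |BK| = 17.5, K = (-3.1237, 6.8667). ∠BKA = 44.9° gives KA at -14.400° from the x-axis; with |KA| = 23.8, A = (19.929, 0.94788). ∠KAW = 147.4° gives AW at -47.000° from the x-axis; with |AW| = 10.4, W = (27.021, -6.6582). Then |DW| = |W − D| = 3.6777.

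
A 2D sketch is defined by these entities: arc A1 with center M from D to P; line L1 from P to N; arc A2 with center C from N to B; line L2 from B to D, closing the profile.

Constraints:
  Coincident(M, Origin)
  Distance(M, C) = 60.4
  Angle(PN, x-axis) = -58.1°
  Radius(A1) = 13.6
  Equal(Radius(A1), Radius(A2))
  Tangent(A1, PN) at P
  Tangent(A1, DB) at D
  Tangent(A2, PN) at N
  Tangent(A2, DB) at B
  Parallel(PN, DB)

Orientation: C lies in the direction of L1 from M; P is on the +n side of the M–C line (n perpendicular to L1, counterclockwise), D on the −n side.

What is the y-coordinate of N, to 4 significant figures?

-44.09

The slot axis is L1's direction at -58.1°, so u = (cos -58.1°, sin -58.1°) = (0.5284, -0.8490) and n = (−sin -58.1°, cos -58.1°) = (0.8490, 0.5284). M is at the origin and C lies 60.4 along u from M, so C = 60.4·u = (31.92, -51.28). Tangency of A1 to both parallel lines with radius 13.6 puts P and D at M ± 13.6·n: P = (11.55, 7.187), D = (-11.55, -7.187). Equal radii place N and B the same way about C: N = C + 13.6·n = (43.46, -44.09), B = C − 13.6·n = (20.37, -58.46). So N.y = -44.09.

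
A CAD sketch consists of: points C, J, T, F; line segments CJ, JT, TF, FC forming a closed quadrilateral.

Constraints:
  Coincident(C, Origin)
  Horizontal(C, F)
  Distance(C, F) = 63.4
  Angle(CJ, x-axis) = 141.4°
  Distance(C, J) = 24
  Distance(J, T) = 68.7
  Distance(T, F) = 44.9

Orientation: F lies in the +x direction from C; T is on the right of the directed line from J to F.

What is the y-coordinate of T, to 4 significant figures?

-31.73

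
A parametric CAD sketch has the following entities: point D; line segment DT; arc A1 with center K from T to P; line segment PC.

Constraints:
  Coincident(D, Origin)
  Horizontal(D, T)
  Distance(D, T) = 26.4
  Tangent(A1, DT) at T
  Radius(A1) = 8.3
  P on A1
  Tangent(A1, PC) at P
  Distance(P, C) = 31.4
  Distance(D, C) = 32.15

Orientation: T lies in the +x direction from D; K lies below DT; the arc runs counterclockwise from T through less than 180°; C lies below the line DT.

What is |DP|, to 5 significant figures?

19.597

Checks: D = (0.00, 0.00) ✓; |KP| = 8.300 ✓; ∠(KP, PC) = 90.00° ✓; |PC| = 31.40 ✓; |DC| = 32.15 ✓.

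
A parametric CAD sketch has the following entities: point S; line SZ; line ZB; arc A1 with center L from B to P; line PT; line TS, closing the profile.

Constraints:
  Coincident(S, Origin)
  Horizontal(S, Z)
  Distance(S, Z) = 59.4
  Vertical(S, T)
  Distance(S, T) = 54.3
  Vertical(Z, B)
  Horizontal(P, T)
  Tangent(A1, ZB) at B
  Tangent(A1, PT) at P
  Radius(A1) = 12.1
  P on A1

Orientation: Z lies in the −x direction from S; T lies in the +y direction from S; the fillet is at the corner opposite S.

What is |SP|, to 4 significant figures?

72.01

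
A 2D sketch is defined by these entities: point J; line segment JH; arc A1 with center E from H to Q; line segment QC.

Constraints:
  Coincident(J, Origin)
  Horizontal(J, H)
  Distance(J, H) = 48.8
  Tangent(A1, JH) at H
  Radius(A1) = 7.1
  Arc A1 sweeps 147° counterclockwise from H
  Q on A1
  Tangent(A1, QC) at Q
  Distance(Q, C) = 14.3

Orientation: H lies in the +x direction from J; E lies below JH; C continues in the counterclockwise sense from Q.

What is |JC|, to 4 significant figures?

60.62

J is at the origin; JH is horizontal with |JH| = 48.8 and H on the +x side, so H = (48.80, 0.000). Since A1 is tangent to JH there, EH ⟂ JH, so E = H + (0, -7.1) = (48.80, -7.100). On A1, H sits at bearing 90° from E; a 147° counterclockwise sweep puts Q at bearing 237°, so Q = E + 7.1·(cos 237°, sin 237°) = (44.93, -13.05). Since A1 is tangent to QC there, EQ ⟂ QC, so QC runs along (−sin 237°, cos 237°); with |QC| = 14.3, C = (56.93, -20.84). Then |JC| = |C − J| = 60.62.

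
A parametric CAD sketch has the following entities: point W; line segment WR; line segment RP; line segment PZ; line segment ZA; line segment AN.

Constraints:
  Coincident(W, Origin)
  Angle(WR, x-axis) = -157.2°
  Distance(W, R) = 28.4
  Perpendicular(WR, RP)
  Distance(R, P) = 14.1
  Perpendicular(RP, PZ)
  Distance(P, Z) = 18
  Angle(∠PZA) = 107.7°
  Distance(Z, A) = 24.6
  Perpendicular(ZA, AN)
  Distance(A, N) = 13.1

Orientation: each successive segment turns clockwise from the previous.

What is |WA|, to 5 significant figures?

9.7817

W is at the origin; WR runs at -157.2° with length 28.4, so R = (-26.181, -11.005). WR ⟂ RP, so RP runs at 112.80°; with |RP| = 14.1, P = (-31.645, 1.9928). RP is perpendicular to PZ, so PZ runs at 22.800°; with |PZ| = 18.0, Z = (-15.051, 8.9681). ∠PZA = 107.7° gives ZA at -49.500° from the x-axis; with |ZA| = 24.6, A = (0.92508, -9.7379). Then |WA| = |A − W| = 9.7817.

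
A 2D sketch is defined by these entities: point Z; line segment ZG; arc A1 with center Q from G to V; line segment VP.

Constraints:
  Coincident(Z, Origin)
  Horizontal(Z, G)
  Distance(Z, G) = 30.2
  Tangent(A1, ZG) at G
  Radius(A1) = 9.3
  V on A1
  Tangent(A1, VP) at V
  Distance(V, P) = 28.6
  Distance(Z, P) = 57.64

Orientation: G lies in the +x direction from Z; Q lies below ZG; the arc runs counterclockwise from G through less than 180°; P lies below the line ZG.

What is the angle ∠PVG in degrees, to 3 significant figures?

110°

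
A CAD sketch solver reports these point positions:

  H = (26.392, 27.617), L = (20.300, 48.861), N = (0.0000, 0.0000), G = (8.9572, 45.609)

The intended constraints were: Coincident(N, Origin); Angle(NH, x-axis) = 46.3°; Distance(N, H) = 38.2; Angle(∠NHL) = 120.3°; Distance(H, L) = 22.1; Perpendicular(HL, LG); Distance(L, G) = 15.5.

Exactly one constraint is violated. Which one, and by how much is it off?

Distance(L, G) = 15.5 — off by 3.70.

N = (0.00, 0.00) ✓; NH at 46.30° ✓; |NH| = 38.20 ✓; ∠NHL = 120.3° ✓; |HL| = 22.10 ✓; ∠(HL, LG) = 90.00° ✓; |LG| = 11.80 ✗.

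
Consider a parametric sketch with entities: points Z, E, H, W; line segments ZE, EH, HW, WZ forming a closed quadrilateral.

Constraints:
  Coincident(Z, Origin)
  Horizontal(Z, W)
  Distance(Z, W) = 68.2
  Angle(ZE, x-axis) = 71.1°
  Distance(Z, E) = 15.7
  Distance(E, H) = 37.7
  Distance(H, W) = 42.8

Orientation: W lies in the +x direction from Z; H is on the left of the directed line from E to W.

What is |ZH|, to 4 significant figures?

50.01

Checks: Z.y = 0.00, W.y = 0.00 ✓; |EH| = 37.70 ✓; |HW| = 42.80 ✓.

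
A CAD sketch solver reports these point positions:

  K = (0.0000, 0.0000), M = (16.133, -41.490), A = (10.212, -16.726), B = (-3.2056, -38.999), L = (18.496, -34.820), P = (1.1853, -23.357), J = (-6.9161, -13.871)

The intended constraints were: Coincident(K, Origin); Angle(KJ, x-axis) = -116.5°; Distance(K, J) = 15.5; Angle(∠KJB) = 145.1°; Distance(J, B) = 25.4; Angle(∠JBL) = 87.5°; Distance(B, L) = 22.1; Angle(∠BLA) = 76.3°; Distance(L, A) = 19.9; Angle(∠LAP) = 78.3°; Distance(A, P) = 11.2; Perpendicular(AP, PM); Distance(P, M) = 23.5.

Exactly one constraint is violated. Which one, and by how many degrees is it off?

Perpendicular(AP, PM) — off by 3.20°.

K = (0.00, 0.00) ✓; KJ at -116.5° ✓; |KJ| = 15.50 ✓; ∠KJB = 145.1° ✓; |JB| = 25.40 ✓; ∠JBL = 87.50° ✓; |BL| = 22.10 ✓; ∠BLA = 76.30° ✓; |LA| = 19.90 ✓; ∠LAP = 78.30° ✓; |AP| = 11.20 ✓; ∠(AP, PM) = 93.20° ✗; |PM| = 23.50 ✓.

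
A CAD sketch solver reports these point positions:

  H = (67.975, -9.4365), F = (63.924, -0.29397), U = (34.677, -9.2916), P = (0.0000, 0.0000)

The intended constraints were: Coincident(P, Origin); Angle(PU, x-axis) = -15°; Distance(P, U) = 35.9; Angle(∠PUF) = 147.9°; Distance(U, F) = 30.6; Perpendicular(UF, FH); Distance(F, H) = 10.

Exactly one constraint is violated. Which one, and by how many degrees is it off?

Perpendicular(UF, FH) — off by 6.80°.

P = (0.00, 0.00) ✓; PU at -15.00° ✓; |PU| = 35.90 ✓; ∠PUF = 147.9° ✓; |UF| = 30.60 ✓; ∠(UF, FH) = 83.20° ✗; |FH| = 10.00 ✓.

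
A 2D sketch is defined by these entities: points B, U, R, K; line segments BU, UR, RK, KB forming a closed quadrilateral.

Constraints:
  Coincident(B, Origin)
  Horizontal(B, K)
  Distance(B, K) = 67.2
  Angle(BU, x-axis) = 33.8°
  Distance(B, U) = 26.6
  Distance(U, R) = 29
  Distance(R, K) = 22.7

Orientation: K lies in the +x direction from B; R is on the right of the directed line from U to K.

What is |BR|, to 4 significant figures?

44.87

B is at the origin; B and K share the same y with |BK| = 67.2 and K in +x, so K = (67.2, 0). BU runs at 33.8° with |BU| = 26.6, so U = (22.10, 14.80). R is determined by |UR| = 29.0 and |RK| = 22.7 together: it lies at the intersection of circle(U, 29.0) and circle(K, 22.7). With |UK| = 47.46, the foot of the radical line on UK is 27.16 from U and the perpendicular offset is √(29.0² − 27.16²) = 10.16. Taking the right-of-UK solution: R = (44.74, -3.324).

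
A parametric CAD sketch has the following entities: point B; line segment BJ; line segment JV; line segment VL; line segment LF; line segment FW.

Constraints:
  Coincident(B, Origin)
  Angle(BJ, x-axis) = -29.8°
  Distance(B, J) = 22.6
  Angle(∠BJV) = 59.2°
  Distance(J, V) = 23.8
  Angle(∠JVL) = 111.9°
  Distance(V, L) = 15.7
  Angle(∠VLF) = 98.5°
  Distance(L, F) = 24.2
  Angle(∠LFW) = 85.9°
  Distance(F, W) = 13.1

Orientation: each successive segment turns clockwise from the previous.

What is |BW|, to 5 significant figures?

9.6286

B is at the origin; BJ runs at -29.8° with length 22.6, so J = (19.611, -11.232). ∠BJV = 59.2° gives JV at -150.60° from the x-axis; with |JV| = 23.8, V = (-1.1234, -22.915). ∠JVL = 111.9° gives VL at 141.30° from the x-axis; with |VL| = 15.7, L = (-13.376, -13.099). ∠VLF = 98.5° gives LF at 59.800° from the x-axis; with |LF| = 24.2, F = (-1.2031, 7.8166). ∠LFW = 85.9° gives FW at -34.300° from the x-axis; with |FW| = 13.1, W = (9.6188, 0.43445). Then |BW| = |W − B| = 9.6286.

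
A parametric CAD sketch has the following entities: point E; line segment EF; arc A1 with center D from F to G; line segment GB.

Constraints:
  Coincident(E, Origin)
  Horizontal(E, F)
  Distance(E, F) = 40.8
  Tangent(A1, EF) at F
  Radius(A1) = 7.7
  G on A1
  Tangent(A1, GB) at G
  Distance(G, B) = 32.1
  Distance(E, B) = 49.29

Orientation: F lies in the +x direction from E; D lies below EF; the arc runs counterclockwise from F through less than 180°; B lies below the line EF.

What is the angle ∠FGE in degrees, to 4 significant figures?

125.7°

Checks: |DG| = 7.700 ✓; ∠(DG, GB) = 90.00° ✓; |GB| = 32.10 ✓; |EB| = 49.29 ✓.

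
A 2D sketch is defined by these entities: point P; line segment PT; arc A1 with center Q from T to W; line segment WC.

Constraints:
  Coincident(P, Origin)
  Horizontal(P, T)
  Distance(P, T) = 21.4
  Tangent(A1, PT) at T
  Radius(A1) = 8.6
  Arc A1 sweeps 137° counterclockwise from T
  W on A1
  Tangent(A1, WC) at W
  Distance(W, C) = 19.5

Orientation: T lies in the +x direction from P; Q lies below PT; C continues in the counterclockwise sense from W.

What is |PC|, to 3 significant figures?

41.0

P is at the origin; PT is horizontal with |PT| = 21.4 and T on the +x side, so T = (21.4, 0.00). The tangent condition forces QT to be normal to PT, so Q = T + (0, -8.6) = (21.4, -8.60). On A1, T sits at bearing 90° from Q; a 137° counterclockwise sweep puts W at bearing 227°, so W = Q + 8.6·(cos 227°, sin 227°) = (15.5, -14.9). Tangency of A1 to WC means the radius QW is perpendicular to WC, so WC runs along (−sin 227°, cos 227°); with |WC| = 19.5, C = (29.8, -28.2). Then |PC| = |C − P| = 41.0.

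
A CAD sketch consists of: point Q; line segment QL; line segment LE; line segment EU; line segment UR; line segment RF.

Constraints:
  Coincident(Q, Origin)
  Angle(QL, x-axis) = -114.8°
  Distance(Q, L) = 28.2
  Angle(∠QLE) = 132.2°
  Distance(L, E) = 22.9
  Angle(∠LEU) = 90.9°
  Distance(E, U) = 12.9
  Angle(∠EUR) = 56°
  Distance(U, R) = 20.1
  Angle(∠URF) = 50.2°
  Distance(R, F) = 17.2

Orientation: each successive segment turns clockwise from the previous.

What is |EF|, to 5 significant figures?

3.1418

Q is at the origin; QL runs at -114.8° with length 28.2, so L = (-11.829, -25.599). ∠QLE = 132.2° gives LE at -162.60° from the x-axis; with |LE| = 22.9, E = (-33.681, -32.447). ∠LEU = 90.9° gives EU at 108.30° from the x-axis; with |EU| = 12.9, U = (-37.731, -20.200). ∠EUR = 56.0° gives UR at -15.700° from the x-axis; with |UR| = 20.1, R = (-18.381, -25.639). ∠URF = 50.2° gives RF at -145.50° from the x-axis; with |RF| = 17.2, F = (-32.556, -35.381). Then |EF| = |F − E| = 3.1418.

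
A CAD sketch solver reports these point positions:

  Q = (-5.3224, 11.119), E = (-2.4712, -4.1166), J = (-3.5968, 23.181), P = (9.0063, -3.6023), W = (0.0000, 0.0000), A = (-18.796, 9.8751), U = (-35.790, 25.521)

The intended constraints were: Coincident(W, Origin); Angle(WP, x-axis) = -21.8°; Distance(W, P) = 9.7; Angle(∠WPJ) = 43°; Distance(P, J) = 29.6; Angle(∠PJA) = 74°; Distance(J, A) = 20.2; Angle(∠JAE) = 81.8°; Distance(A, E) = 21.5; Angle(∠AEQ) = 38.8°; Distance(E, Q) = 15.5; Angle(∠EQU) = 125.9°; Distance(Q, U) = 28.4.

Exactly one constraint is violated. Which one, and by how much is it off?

Distance(Q, U) = 28.4 — off by 5.30.

W = (0.00, 0.00) ✓; WP at -21.80° ✓; |WP| = 9.700 ✓; ∠WPJ = 43.00° ✓; |PJ| = 29.60 ✓; ∠PJA = 74.00° ✓; |JA| = 20.20 ✓; ∠JAE = 81.80° ✓; |AE| = 21.50 ✓; ∠AEQ = 38.80° ✓; |EQ| = 15.50 ✓; ∠EQU = 125.9° ✓; |QU| = 33.70 ✗.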